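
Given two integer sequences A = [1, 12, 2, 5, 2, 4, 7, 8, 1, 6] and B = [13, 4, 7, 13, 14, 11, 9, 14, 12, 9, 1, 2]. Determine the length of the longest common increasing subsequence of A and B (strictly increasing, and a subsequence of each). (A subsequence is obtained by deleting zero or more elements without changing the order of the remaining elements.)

A longest common strictly increasing subsequence is 4, 7 (length 2); it appears in order in both A and B, and no longer such subsequence exists.

2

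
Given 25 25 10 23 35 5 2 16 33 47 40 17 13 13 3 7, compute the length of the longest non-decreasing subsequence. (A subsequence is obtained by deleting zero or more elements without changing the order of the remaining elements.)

Scanning left to right, the best length ending at each element is: 25→1, 25→2, 10→1, 23→2, 35→3, 5→1, 2→1, 16→2, 33→3, 47→4, 40→4, 17→3, 13→2, 13→3, 3→2, 7→3.
So the longest non-decreasing subsequence has length 4, e.g. 25, 25, 35, 47.

4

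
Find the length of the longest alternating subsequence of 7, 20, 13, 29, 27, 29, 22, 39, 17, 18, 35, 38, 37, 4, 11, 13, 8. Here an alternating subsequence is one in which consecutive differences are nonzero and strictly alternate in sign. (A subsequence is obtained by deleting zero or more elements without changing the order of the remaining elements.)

A longest alternating subsequence is 7, 20, 13, 29, 27, 29, 22, 39, 17, 18, 4, 11, 8 (positions 1,2,3,4,5,6,7,8,9,10,14,15,17); its 12 consecutive differences strictly alternate in sign, and length 13 is optimal.

13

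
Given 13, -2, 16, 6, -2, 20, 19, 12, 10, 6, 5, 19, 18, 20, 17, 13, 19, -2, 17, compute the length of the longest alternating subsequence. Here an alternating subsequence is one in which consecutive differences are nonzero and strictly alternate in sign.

13

Track the best alternating length ending on an up-step vs a down-step at each position: up/down = 1/1, 1/2, 3/1, 3/4, 1/4, 5/1, 5/6, 5/6, 5/6, 5/6, 5/6, 7/6, 7/8, 9/1, 7/10, 7/10, 11/10, 1/12, 13/12.
The maximum over both is 13; one such subsequence is 13, -2, 16, 6, 20, 12, 19, 18, 20, 17, 19, -2, 17.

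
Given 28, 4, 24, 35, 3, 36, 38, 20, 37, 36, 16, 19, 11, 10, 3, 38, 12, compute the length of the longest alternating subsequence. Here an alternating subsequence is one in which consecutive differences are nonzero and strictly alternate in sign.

12

Track the best alternating length ending on an up-step vs a down-step at each position: up/down = 1/1, 1/2, 3/2, 3/1, 1/4, 5/1, 5/1, 5/6, 7/6, 7/8, 5/8, 9/8, 5/10, 5/10, 1/10, 11/1, 11/12.
The maximum over both is 12; one such subsequence is 28, 4, 24, 3, 36, 20, 37, 16, 19, 11, 38, 12.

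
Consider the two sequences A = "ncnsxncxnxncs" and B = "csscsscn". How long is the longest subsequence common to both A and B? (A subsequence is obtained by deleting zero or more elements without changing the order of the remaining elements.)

4

A longest common subsequence is cscn (length 4); the LCS DP confirms no longer common subsequence exists.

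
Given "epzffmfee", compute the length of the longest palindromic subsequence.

5

One longest palindromic subsequence is efmfe (positions 1,5,6,7,9); it reads the same forward and backward, and the interval DP gives dp[1][9] = 5.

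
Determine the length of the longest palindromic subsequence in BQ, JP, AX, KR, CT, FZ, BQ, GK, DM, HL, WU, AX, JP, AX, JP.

5

One longest palindromic subsequence is JP AX JP AX JP (positions 2,3,13,14,15); it reads the same forward and backward, and the interval DP gives dp[1][15] = 5.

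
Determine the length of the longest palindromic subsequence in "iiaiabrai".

One longest palindromic subsequence is iarai (positions 1,3,7,8,9); it reads the same forward and backward, and the interval DP gives dp[1][9] = 5.

5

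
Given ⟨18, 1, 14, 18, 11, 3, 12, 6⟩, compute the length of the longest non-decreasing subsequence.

Scanning left to right, the best length ending at each element is: 18→1, 1→1, 14→2, 18→3, 11→2, 3→2, 12→3, 6→3.
So the longest non-decreasing subsequence has length 3, e.g. 1, 14, 18.

3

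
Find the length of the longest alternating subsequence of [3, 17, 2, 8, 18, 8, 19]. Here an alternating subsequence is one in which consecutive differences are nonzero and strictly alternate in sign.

Track the best alternating length ending on an up-step vs a down-step at each position: up/down = 1/1, 2/1, 1/3, 4/3, 4/1, 4/5, 6/1.
The maximum over both is 6; one such subsequence is 3, 17, 2, 18, 8, 19.

6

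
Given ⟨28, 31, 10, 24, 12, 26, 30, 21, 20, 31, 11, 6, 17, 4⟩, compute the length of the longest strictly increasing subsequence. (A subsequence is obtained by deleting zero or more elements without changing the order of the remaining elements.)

5

Scanning left to right, the best length ending at each element is: 28→1, 31→2, 10→1, 24→2, 12→2, 26→3, 30→4, 21→3, 20→3, 31→5, 11→2, 6→1, 17→3, 4→1.
So the longest increasing subsequence has length 5, e.g. 10, 24, 26, 30, 31.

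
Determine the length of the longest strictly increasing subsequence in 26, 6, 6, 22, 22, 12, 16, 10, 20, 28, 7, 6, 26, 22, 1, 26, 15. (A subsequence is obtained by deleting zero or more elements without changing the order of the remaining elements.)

6

Let dp[i] be the longest increasing subsequence ending at position i. Then dp = [1, 1, 1, 2, 2, 2, 3, 2, 4, 5, 2, 1, 5, 5, 1, 6, 3].
The maximum is 6; one witness is 6, 12, 16, 20, 22, 26 at positions 2,6,7,9,14,16.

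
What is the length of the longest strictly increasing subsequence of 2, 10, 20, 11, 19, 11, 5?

Scanning left to right, the best length ending at each element is: 2→1, 10→2, 20→3, 11→3, 19→4, 11→3, 5→2.
So the longest increasing subsequence has length 4, e.g. 2, 10, 11, 19.

4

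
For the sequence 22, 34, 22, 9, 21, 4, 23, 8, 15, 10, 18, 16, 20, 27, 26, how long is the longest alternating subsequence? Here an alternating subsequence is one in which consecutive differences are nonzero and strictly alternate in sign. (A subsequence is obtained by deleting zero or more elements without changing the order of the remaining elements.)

A longest alternating subsequence is 22, 34, 9, 21, 4, 23, 8, 15, 10, 18, 16, 27, 26 (positions 1,2,4,5,6,7,8,9,10,11,12,14,15); its 12 consecutive differences strictly alternate in sign, and length 13 is optimal.

13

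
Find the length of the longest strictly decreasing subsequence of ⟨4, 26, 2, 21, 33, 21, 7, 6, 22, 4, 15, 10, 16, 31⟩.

5

One longest decreasing subsequence is 26, 21, 7, 6, 4 (positions 2,4,7,8,10), of length 5; no longer one exists.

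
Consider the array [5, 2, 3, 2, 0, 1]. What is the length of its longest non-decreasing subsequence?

2

One longest non-decreasing subsequence is 2, 3 (positions 2,3), of length 2; no longer one exists.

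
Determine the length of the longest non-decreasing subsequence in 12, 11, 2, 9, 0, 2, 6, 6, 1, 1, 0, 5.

4

One longest non-decreasing subsequence is 2, 2, 6, 6 (positions 3,6,7,8), of length 4; no longer one exists.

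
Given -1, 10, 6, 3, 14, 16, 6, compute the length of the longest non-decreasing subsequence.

4

One longest non-decreasing subsequence is -1, 10, 14, 16 (positions 1,2,5,6), of length 4; no longer one exists.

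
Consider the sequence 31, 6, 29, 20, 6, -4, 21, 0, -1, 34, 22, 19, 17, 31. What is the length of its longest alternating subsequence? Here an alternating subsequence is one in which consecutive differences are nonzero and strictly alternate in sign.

9

Track the best alternating length ending on an up-step vs a down-step at each position: up/down = 1/1, 1/2, 3/2, 3/4, 1/4, 1/4, 5/4, 5/6, 5/6, 7/1, 7/8, 7/8, 7/8, 9/8.
The maximum over both is 9; one such subsequence is 31, 6, 29, 20, 21, 0, 34, 22, 31.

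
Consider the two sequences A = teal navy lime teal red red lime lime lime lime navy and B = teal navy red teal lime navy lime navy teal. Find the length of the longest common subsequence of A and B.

A longest common subsequence is teal, navy, teal, lime, lime, navy (length 6); the LCS DP confirms no longer common subsequence exists.

6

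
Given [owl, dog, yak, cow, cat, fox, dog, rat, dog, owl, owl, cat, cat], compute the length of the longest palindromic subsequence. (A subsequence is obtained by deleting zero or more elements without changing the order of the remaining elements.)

5

Using dp[i][j] = 2 + dp[i+1][j−1] if the ends match, else max(dp[i+1][j], dp[i][j−1]):
dp[1][13] = 5. A witness is cat dog rat dog cat at positions 5,7,8,9,13.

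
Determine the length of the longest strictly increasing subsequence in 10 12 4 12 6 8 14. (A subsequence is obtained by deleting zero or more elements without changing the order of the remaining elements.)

Let dp[i] be the longest increasing subsequence ending at position i. Then dp = [1, 2, 1, 2, 2, 3, 4].
The maximum is 4; one witness is 4, 6, 8, 14 at positions 3,5,6,7.

4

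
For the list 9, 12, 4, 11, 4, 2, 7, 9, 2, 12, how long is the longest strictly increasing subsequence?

4

Scanning left to right, the best length ending at each element is: 9→1, 12→2, 4→1, 11→2, 4→1, 2→1, 7→2, 9→3, 2→1, 12→4.
So the longest increasing subsequence has length 4, e.g. 4, 7, 9, 12.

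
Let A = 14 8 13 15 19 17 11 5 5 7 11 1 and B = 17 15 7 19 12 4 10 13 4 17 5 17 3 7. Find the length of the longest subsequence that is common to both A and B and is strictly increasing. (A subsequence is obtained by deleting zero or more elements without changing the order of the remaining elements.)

2

A longest common strictly increasing subsequence is 15, 19 (length 2); it appears in order in both A and B, and no longer such subsequence exists.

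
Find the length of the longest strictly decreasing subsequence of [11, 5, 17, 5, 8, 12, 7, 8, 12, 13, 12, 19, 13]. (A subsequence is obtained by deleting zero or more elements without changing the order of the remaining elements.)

3

One longest decreasing subsequence is 11, 8, 7 (positions 1,5,7), of length 3; no longer one exists.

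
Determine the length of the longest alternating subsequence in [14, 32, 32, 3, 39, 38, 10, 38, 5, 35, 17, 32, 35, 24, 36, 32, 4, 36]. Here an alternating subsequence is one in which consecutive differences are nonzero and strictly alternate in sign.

14

A longest alternating subsequence is 14, 32, 3, 39, 10, 38, 5, 35, 17, 32, 24, 36, 32, 36 (positions 1,2,4,5,7,8,9,10,11,12,14,15,16,18); its 13 consecutive differences strictly alternate in sign, and length 14 is optimal.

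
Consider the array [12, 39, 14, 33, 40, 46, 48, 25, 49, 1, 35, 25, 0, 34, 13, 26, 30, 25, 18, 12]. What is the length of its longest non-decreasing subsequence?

7

Let dp[i] be the longest non-decreasing subsequence ending at position i. Then dp = [1, 2, 2, 3, 4, 5, 6, 3, 7, 1, 4, 4, 1, 5, 2, 5, 6, 5, 3, 2].
The maximum is 7; one witness is 12, 14, 33, 40, 46, 48, 49 at positions 1,3,4,5,6,7,9.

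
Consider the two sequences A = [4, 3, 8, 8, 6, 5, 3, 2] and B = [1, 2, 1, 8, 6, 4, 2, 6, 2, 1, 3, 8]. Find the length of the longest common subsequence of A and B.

3

A longest common subsequence is 4, 3, 8 (length 3); the LCS DP confirms no longer common subsequence exists.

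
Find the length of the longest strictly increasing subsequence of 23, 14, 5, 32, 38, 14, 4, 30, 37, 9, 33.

4

Scanning left to right, the best length ending at each element is: 23→1, 14→1, 5→1, 32→2, 38→3, 14→2, 4→1, 30→3, 37→4, 9→2, 33→4.
So the longest increasing subsequence has length 4, e.g. 5, 14, 30, 37.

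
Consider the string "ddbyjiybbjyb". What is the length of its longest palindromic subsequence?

8

One longest palindromic subsequence is byjbbjyb (positions 3,4,5,8,9,10,11,12); it reads the same forward and backward, and the interval DP gives dp[1][12] = 8.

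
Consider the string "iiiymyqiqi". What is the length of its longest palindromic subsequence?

Using dp[i][j] = 2 + dp[i+1][j−1] if the ends match, else max(dp[i+1][j], dp[i][j−1]):
dp[1][10] = 7. A witness is iiymyii at positions 1,3,4,5,6,8,10.

7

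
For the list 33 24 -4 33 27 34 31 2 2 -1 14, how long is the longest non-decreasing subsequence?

4

Scanning left to right, the best length ending at each element is: 33→1, 24→1, -4→1, 33→2, 27→2, 34→3, 31→3, 2→2, 2→3, -1→2, 14→4.
So the longest non-decreasing subsequence has length 4, e.g. -4, 2, 2, 14.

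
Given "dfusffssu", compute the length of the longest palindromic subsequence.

6

One longest palindromic subsequence is usffsu (positions 3,4,5,6,8,9); it reads the same forward and backward, and the interval DP gives dp[1][9] = 6.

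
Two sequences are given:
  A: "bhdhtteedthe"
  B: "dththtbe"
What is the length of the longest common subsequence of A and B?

Backtracking the LCS table gives one alignment: d (A3,B1) → h (A4,B3) → t (A5,B4) → t (A6,B6) → e (A12,B8).
So the longest common subsequence has length 5.

5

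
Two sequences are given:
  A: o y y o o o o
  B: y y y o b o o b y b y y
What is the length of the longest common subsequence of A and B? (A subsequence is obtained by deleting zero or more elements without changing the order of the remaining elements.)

A longest common subsequence is yyooo (length 5); the LCS DP confirms no longer common subsequence exists.

5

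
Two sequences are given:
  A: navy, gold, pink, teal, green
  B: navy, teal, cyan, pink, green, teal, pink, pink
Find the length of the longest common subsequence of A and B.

3

Backtracking the LCS table gives one alignment: navy (A1,B1) → pink (A3,B4) → teal (A4,B6).
So the longest common subsequence has length 3.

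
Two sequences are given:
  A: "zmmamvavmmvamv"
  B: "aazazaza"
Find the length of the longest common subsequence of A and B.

A longest common subsequence is zaaa (length 4); the LCS DP confirms no longer common subsequence exists.

4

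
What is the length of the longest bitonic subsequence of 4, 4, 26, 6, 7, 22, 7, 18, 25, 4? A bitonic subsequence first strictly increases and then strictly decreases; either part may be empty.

One longest bitonic subsequence is 4, 6, 7, 22, 18, 4 (positions 1,4,5,6,8,10): it rises to 22 then falls. Length 6 is optimal.

6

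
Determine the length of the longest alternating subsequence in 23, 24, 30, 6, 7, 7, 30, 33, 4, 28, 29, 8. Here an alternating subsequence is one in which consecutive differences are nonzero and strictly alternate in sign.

Track the best alternating length ending on an up-step vs a down-step at each position: up/down = 1/1, 2/1, 2/1, 1/3, 4/3, 4/3, 4/1, 4/1, 1/5, 6/5, 6/5, 6/7.
The maximum over both is 7; one such subsequence is 23, 24, 6, 7, 4, 28, 8.

7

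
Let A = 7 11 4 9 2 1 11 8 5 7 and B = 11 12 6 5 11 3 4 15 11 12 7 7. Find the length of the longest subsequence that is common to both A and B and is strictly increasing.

For each value that appears in both, track the longest common increasing run ending there.
The best achievable length is 2; one witness is 4, 11 (A-positions 3,7, B-positions 7,9).

2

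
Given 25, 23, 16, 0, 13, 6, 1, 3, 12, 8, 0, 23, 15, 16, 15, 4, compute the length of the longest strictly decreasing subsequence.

Scanning left to right, the best length ending at each element is: 25→1, 23→2, 16→3, 0→4, 13→4, 6→5, 1→6, 3→6, 12→5, 8→6, 0→7, 23→2, 15→4, 16→3, 15→4, 4→7.
So the longest decreasing subsequence has length 7, e.g. 25, 23, 16, 13, 6, 1, 0.

7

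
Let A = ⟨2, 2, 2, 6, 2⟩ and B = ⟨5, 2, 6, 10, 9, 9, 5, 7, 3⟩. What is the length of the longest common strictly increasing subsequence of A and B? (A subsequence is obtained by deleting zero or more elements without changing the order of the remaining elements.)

A longest common strictly increasing subsequence is 2, 6 (length 2); it appears in order in both A and B, and no longer such subsequence exists.

2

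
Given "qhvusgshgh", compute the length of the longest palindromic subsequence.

One longest palindromic subsequence is hghgh (positions 2,6,8,9,10); it reads the same forward and backward, and the interval DP gives dp[1][10] = 5.

5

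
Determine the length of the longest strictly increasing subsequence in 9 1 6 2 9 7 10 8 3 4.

4

Scanning left to right, the best length ending at each element is: 9→1, 1→1, 6→2, 2→2, 9→3, 7→3, 10→4, 8→4, 3→3, 4→4.
So the longest increasing subsequence has length 4, e.g. 1, 6, 9, 10.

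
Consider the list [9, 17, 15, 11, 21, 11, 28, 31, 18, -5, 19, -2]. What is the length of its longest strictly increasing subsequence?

Let dp[i] be the longest increasing subsequence ending at position i. Then dp = [1, 2, 2, 2, 3, 2, 4, 5, 3, 1, 4, 2].
The maximum is 5; one witness is 9, 17, 21, 28, 31 at positions 1,2,5,7,8.

5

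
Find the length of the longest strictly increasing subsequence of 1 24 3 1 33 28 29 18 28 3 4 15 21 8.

5

Scanning left to right, the best length ending at each element is: 1→1, 24→2, 3→2, 1→1, 33→3, 28→3, 29→4, 18→3, 28→4, 3→2, 4→3, 15→4, 21→5, 8→4.
So the longest increasing subsequence has length 5, e.g. 1, 3, 4, 15, 21.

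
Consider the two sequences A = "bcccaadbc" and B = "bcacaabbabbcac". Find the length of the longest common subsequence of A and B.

7

A longest common subsequence is bccaabc (length 7); the LCS DP confirms no longer common subsequence exists.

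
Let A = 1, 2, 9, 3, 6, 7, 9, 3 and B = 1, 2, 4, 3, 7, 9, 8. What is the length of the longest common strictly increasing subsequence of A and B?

5

For each value that appears in both, track the longest common increasing run ending there.
The best achievable length is 5; one witness is 1, 2, 3, 7, 9 (A-positions 1,2,4,6,7, B-positions 1,2,4,5,6).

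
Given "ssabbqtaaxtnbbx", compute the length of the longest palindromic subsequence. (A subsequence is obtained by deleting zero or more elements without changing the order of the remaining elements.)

8

Using dp[i][j] = 2 + dp[i+1][j−1] if the ends match, else max(dp[i+1][j], dp[i][j−1]):
dp[1][15] = 8. A witness is bbtaatbb at positions 4,5,7,8,9,11,13,14.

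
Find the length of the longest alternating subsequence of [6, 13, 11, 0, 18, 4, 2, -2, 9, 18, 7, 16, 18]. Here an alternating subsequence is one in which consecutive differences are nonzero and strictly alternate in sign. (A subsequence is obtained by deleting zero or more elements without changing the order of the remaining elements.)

8

A longest alternating subsequence is 6, 13, 11, 18, 4, 9, 7, 16 (positions 1,2,3,5,6,9,11,12); its 7 consecutive differences strictly alternate in sign, and length 8 is optimal.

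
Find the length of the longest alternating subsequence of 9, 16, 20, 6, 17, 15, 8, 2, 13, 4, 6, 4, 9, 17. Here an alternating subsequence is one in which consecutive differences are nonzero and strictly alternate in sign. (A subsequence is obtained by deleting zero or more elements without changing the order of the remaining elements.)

Track the best alternating length ending on an up-step vs a down-step at each position: up/down = 1/1, 2/1, 2/1, 1/3, 4/3, 4/5, 4/5, 1/5, 6/5, 6/7, 8/7, 6/9, 10/7, 10/3.
The maximum over both is 10; one such subsequence is 9, 16, 6, 17, 8, 13, 4, 6, 4, 9.

10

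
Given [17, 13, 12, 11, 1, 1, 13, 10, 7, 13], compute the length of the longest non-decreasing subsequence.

One longest non-decreasing subsequence is 1, 1, 13, 13 (positions 5,6,7,10), of length 4; no longer one exists.

4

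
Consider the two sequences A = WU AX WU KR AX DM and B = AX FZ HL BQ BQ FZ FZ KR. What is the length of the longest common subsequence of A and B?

A longest common subsequence is AX, KR (length 2); the LCS DP confirms no longer common subsequence exists.

2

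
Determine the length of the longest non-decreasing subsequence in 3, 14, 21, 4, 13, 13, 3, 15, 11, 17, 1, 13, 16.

6

One longest non-decreasing subsequence is 3, 4, 13, 13, 15, 17 (positions 1,4,5,6,8,10), of length 6; no longer one exists.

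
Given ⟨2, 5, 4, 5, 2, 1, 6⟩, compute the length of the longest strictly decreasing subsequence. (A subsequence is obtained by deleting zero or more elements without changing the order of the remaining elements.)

Let dp[i] be the longest decreasing subsequence ending at position i. Then dp = [1, 1, 2, 1, 3, 4, 1].
The maximum is 4; one witness is 5, 4, 2, 1 at positions 2,3,5,6.

4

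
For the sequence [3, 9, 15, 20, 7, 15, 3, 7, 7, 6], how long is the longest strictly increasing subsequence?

4

One longest increasing subsequence is 3, 9, 15, 20 (positions 1,2,3,4), of length 4; no longer one exists.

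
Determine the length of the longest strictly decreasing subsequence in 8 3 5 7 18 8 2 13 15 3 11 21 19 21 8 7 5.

6

Let dp[i] be the longest decreasing subsequence ending at position i. Then dp = [1, 2, 2, 2, 1, 2, 3, 2, 2, 3, 3, 1, 2, 1, 4, 5, 6].
The maximum is 6; one witness is 18, 13, 11, 8, 7, 5 at positions 5,8,11,15,16,17.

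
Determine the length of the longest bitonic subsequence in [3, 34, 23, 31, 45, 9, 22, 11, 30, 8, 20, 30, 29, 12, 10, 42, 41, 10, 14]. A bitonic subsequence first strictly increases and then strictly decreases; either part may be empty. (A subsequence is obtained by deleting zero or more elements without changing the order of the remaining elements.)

One longest bitonic subsequence is 3, 23, 31, 45, 30, 29, 12, 10 (positions 1,3,4,5,12,13,14,18): it rises to 45 then falls. Length 8 is optimal.

8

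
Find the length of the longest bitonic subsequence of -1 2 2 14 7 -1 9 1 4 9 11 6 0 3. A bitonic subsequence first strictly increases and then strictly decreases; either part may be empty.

7

Let inc[i] be the LIS ending at i and dec[i] the longest strictly decreasing subsequence starting at i. inc = [1, 2, 2, 3, 3, 1, 4, 2, 3, 4, 5, 4, 2, 3], dec = [1, 3, 3, 4, 3, 1, 3, 2, 2, 3, 3, 2, 1, 1].
max_i inc[i]+dec[i]−1 = 7, with one witness -1, 2, 7, 9, 11, 6, 3.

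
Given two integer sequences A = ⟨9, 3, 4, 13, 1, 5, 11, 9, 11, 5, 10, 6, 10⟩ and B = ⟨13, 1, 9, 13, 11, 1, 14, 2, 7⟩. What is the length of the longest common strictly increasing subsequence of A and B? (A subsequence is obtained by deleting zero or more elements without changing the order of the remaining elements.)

For each value that appears in both, track the longest common increasing run ending there.
The best achievable length is 3; one witness is 1, 9, 11 (A-positions 5,8,9, B-positions 2,3,5).

3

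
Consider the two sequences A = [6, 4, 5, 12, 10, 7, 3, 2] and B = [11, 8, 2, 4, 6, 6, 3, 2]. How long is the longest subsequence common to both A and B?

Backtracking the LCS table gives one alignment: 6 (A1,B6) → 3 (A7,B7) → 2 (A8,B8).
So the longest common subsequence has length 3.

3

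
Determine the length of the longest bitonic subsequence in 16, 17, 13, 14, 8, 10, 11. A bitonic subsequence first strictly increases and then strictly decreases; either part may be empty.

One longest bitonic subsequence is 16, 17, 14, 11 (positions 1,2,4,7): it rises to 17 then falls. Length 4 is optimal.

4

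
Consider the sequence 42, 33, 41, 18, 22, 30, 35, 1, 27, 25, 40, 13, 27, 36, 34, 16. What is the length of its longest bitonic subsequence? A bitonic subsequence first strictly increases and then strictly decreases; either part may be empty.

8

Let inc[i] be the LIS ending at i and dec[i] the longest strictly decreasing subsequence starting at i. inc = [1, 1, 2, 1, 2, 3, 4, 1, 3, 3, 5, 2, 4, 5, 5, 3], dec = [6, 5, 5, 2, 2, 4, 4, 1, 3, 2, 4, 1, 2, 3, 2, 1].
max_i inc[i]+dec[i]−1 = 8, with one witness 18, 22, 30, 35, 40, 36, 34, 16.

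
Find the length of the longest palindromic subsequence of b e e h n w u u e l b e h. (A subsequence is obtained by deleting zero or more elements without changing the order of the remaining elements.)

6

One longest palindromic subsequence is eeuuee (positions 2,3,7,8,9,12); it reads the same forward and backward, and the interval DP gives dp[1][13] = 6.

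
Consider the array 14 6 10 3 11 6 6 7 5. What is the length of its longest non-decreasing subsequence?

One longest non-decreasing subsequence is 6, 6, 6, 7 (positions 2,6,7,8), of length 4; no longer one exists.

4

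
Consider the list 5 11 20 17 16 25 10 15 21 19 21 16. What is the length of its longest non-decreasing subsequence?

5

One longest non-decreasing subsequence is 5, 11, 20, 21, 21 (positions 1,2,3,9,11), of length 5; no longer one exists.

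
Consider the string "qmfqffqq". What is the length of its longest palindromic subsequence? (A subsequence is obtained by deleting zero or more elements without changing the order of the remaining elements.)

6

Using dp[i][j] = 2 + dp[i+1][j−1] if the ends match, else max(dp[i+1][j], dp[i][j−1]):
dp[1][8] = 6. A witness is qqffqq at positions 1,4,5,6,7,8.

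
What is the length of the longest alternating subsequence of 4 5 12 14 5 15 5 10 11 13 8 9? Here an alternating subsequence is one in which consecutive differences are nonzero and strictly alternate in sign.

A longest alternating subsequence is 4, 12, 5, 15, 5, 10, 8, 9 (positions 1,3,5,6,7,8,11,12); its 7 consecutive differences strictly alternate in sign, and length 8 is optimal.

8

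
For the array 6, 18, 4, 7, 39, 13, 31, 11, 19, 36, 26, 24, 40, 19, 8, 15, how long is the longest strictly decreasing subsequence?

6

One longest decreasing subsequence is 39, 31, 26, 24, 19, 8 (positions 5,7,11,12,14,15), of length 6; no longer one exists.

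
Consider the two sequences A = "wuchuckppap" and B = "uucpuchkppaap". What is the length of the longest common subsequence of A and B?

9

A longest common subsequence is ucuckppap (length 9); the LCS DP confirms no longer common subsequence exists.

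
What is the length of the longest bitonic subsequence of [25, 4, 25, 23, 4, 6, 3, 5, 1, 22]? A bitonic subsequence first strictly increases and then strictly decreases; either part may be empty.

6

Let inc[i] be the LIS ending at i and dec[i] the longest strictly decreasing subsequence starting at i. inc = [1, 1, 2, 2, 1, 2, 1, 2, 1, 3], dec = [5, 3, 5, 4, 3, 3, 2, 2, 1, 1].
max_i inc[i]+dec[i]−1 = 6, with one witness 4, 25, 23, 6, 5, 1.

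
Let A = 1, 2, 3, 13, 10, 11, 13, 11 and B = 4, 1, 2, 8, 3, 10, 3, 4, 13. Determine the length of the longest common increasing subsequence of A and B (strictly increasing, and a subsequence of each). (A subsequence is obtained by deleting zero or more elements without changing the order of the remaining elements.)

For each value that appears in both, track the longest common increasing run ending there.
The best achievable length is 5; one witness is 1, 2, 3, 10, 13 (A-positions 1,2,3,5,7, B-positions 2,3,5,6,9).

5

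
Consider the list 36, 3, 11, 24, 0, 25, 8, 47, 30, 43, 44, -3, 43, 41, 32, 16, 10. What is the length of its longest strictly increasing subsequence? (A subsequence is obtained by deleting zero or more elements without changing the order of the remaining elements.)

7

Let dp[i] be the longest increasing subsequence ending at position i. Then dp = [1, 1, 2, 3, 1, 4, 2, 5, 5, 6, 7, 1, 6, 6, 6, 3, 3].
The maximum is 7; one witness is 3, 11, 24, 25, 30, 43, 44 at positions 2,3,4,6,9,10,11.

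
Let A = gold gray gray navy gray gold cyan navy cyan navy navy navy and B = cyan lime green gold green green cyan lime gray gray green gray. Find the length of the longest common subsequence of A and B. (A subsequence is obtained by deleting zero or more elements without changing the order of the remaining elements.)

4

Backtracking the LCS table gives one alignment: gold (A1,B4) → gray (A2,B9) → gray (A3,B10) → gray (A5,B12).
So the longest common subsequence has length 4.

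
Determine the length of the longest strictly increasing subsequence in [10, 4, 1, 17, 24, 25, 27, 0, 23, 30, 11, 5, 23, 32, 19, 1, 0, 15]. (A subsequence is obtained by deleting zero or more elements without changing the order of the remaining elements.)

One longest increasing subsequence is 10, 17, 24, 25, 27, 30, 32 (positions 1,4,5,6,7,10,14), of length 7; no longer one exists.

7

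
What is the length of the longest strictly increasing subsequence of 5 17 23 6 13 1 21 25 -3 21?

5

Let dp[i] be the longest increasing subsequence ending at position i. Then dp = [1, 2, 3, 2, 3, 1, 4, 5, 1, 4].
The maximum is 5; one witness is 5, 6, 13, 21, 25 at positions 1,4,5,7,8.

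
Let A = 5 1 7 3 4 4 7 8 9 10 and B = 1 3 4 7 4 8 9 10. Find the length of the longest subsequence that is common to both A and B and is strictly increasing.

A longest common strictly increasing subsequence is 1, 3, 4, 7, 8, 9, 10 (length 7); it appears in order in both A and B, and no longer such subsequence exists.

7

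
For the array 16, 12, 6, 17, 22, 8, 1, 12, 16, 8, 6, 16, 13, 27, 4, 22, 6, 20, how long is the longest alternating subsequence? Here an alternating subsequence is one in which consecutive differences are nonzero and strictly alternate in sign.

13

Track the best alternating length ending on an up-step vs a down-step at each position: up/down = 1/1, 1/2, 1/2, 3/1, 3/1, 3/4, 1/4, 5/4, 5/4, 5/6, 5/6, 7/4, 7/8, 9/1, 5/10, 11/10, 11/12, 13/12.
The maximum over both is 13; one such subsequence is 16, 12, 17, 8, 12, 8, 16, 13, 27, 4, 22, 6, 20.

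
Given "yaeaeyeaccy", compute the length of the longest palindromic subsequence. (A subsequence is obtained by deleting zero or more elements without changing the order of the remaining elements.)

Using dp[i][j] = 2 + dp[i+1][j−1] if the ends match, else max(dp[i+1][j], dp[i][j−1]):
dp[1][11] = 7. A witness is yaeyeay at positions 1,4,5,6,7,8,11.

7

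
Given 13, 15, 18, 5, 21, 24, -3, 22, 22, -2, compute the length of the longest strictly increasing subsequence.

5

One longest increasing subsequence is 13, 15, 18, 21, 24 (positions 1,2,3,5,6), of length 5; no longer one exists.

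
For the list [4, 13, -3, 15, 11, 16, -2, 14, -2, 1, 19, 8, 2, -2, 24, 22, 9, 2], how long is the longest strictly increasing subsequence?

One longest increasing subsequence is 4, 13, 15, 16, 19, 24 (positions 1,2,4,6,11,15), of length 6; no longer one exists.

6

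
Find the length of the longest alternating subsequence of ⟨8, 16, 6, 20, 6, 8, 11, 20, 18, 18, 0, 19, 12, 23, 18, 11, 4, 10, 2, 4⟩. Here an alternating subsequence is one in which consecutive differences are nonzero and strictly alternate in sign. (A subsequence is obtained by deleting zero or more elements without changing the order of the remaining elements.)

14

Track the best alternating length ending on an up-step vs a down-step at each position: up/down = 1/1, 2/1, 1/3, 4/1, 1/5, 6/5, 6/5, 6/1, 6/7, 6/7, 1/7, 8/7, 8/9, 10/1, 10/11, 8/11, 8/11, 12/11, 8/13, 14/13.
The maximum over both is 14; one such subsequence is 8, 16, 6, 20, 6, 20, 18, 19, 12, 23, 4, 10, 2, 4.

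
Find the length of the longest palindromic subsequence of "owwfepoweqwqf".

One longest palindromic subsequence is fqwqf (positions 4,10,11,12,13); it reads the same forward and backward, and the interval DP gives dp[1][13] = 5.

5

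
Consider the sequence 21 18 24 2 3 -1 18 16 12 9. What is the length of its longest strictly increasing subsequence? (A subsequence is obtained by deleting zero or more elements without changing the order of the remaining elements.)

Let dp[i] be the longest increasing subsequence ending at position i. Then dp = [1, 1, 2, 1, 2, 1, 3, 3, 3, 3].
The maximum is 3; one witness is 2, 3, 18 at positions 4,5,7.

3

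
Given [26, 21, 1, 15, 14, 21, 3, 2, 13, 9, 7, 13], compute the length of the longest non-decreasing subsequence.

4

One longest non-decreasing subsequence is 1, 3, 13, 13 (positions 3,7,9,12), of length 4; no longer one exists.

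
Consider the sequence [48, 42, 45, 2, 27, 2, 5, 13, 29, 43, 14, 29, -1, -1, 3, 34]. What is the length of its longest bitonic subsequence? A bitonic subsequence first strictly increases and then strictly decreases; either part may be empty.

7

Let inc[i] be the LIS ending at i and dec[i] the longest strictly decreasing subsequence starting at i. inc = [1, 1, 2, 1, 2, 1, 2, 3, 4, 5, 4, 5, 1, 1, 2, 6], dec = [5, 4, 4, 2, 3, 2, 2, 2, 3, 3, 2, 2, 1, 1, 1, 1].
max_i inc[i]+dec[i]−1 = 7, with one witness 2, 5, 13, 29, 43, 29, 3.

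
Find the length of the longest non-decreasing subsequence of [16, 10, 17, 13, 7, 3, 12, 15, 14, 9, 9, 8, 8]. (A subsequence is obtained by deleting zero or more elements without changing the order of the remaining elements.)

One longest non-decreasing subsequence is 10, 13, 15 (positions 2,4,8), of length 3; no longer one exists.

3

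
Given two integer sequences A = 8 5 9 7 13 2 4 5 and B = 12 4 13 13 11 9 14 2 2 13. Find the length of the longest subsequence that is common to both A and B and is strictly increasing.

2

A longest common strictly increasing subsequence is 9, 13 (length 2); it appears in order in both A and B, and no longer such subsequence exists.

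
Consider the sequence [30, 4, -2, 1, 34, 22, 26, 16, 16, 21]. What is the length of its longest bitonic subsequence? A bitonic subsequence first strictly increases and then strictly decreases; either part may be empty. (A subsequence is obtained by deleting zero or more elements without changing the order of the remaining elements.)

One longest bitonic subsequence is -2, 1, 34, 26, 21 (positions 3,4,5,7,10): it rises to 34 then falls. Length 5 is optimal.

5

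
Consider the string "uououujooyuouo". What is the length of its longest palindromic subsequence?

10

Using dp[i][j] = 2 + dp[i+1][j−1] if the ends match, else max(dp[i+1][j], dp[i][j−1]):
dp[1][14] = 10. A witness is ououoououo at positions 2,3,4,5,8,9,11,12,13,14.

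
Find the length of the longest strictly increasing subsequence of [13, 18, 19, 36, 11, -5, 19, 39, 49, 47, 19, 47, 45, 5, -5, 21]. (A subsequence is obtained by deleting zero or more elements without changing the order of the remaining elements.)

6

Scanning left to right, the best length ending at each element is: 13→1, 18→2, 19→3, 36→4, 11→1, -5→1, 19→3, 39→5, 49→6, 47→6, 19→3, 47→6, 45→6, 5→2, -5→1, 21→4.
So the longest increasing subsequence has length 6, e.g. 13, 18, 19, 36, 39, 49.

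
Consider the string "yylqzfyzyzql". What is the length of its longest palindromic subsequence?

One longest palindromic subsequence is lqzyzyzql (positions 3,4,5,7,8,9,10,11,12); it reads the same forward and backward, and the interval DP gives dp[1][12] = 9.

9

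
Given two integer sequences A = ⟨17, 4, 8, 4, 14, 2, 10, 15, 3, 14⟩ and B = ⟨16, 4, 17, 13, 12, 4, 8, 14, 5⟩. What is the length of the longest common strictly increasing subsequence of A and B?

3

A longest common strictly increasing subsequence is 4, 8, 14 (length 3); it appears in order in both A and B, and no longer such subsequence exists.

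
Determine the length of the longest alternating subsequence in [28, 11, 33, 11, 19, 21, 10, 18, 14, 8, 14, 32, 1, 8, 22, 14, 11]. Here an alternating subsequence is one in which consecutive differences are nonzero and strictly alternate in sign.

Track the best alternating length ending on an up-step vs a down-step at each position: up/down = 1/1, 1/2, 3/1, 1/4, 5/4, 5/4, 1/6, 7/6, 7/8, 1/8, 9/8, 9/4, 1/10, 11/10, 11/10, 11/12, 11/12.
The maximum over both is 12; one such subsequence is 28, 11, 33, 11, 19, 10, 18, 8, 14, 1, 22, 14.

12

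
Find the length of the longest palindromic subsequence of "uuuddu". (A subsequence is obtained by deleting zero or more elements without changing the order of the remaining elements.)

One longest palindromic subsequence is uddu (positions 1,4,5,6); it reads the same forward and backward, and the interval DP gives dp[1][6] = 4.

4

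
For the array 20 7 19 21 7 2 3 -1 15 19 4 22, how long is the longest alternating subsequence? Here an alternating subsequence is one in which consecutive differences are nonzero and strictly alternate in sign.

A longest alternating subsequence is 20, 7, 19, 2, 3, -1, 15, 4, 22 (positions 1,2,3,6,7,8,9,11,12); its 8 consecutive differences strictly alternate in sign, and length 9 is optimal.

9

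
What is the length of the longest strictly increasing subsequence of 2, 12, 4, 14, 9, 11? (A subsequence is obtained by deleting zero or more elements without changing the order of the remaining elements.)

One longest increasing subsequence is 2, 4, 9, 11 (positions 1,3,5,6), of length 4; no longer one exists.

4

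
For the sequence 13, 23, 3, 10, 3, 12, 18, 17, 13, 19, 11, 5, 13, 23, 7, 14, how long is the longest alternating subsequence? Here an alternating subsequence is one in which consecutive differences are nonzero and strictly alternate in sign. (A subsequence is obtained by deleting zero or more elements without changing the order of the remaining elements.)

Track the best alternating length ending on an up-step vs a down-step at each position: up/down = 1/1, 2/1, 1/3, 4/3, 1/5, 6/3, 6/3, 6/7, 6/7, 8/3, 6/9, 6/9, 10/9, 10/1, 10/11, 12/11.
The maximum over both is 12; one such subsequence is 13, 23, 3, 10, 3, 18, 17, 19, 11, 13, 7, 14.

12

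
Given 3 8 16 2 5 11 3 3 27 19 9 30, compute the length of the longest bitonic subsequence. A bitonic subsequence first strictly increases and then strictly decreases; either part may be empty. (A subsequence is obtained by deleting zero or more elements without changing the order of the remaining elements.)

One longest bitonic subsequence is 3, 8, 16, 27, 19, 9 (positions 1,2,3,9,10,11): it rises to 27 then falls. Length 6 is optimal.

6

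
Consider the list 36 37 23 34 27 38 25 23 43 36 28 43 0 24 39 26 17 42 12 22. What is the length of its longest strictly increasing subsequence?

Scanning left to right, the best length ending at each element is: 36→1, 37→2, 23→1, 34→2, 27→2, 38→3, 25→2, 23→1, 43→4, 36→3, 28→3, 43→4, 0→1, 24→2, 39→4, 26→3, 17→2, 42→5, 12→2, 22→3.
So the longest increasing subsequence has length 5, e.g. 36, 37, 38, 39, 42.

5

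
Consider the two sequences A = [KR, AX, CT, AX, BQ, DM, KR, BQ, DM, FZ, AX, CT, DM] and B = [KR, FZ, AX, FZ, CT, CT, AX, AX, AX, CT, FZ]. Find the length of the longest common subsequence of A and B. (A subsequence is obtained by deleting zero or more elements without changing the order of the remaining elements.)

6

A longest common subsequence is KR, AX, CT, AX, AX, CT (length 6); the LCS DP confirms no longer common subsequence exists.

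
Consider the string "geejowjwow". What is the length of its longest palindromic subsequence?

5

One longest palindromic subsequence is owjwo (positions 5,6,7,8,9); it reads the same forward and backward, and the interval DP gives dp[1][10] = 5.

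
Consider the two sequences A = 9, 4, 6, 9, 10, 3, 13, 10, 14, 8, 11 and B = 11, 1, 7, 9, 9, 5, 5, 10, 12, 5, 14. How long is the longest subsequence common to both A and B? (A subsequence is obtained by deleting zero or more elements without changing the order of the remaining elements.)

4

A longest common subsequence is 9, 9, 10, 14 (length 4); the LCS DP confirms no longer common subsequence exists.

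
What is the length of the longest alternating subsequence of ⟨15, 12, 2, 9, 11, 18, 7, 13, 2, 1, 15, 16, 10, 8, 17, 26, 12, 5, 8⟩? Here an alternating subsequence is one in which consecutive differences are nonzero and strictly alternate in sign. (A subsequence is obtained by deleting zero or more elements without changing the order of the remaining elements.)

11

Track the best alternating length ending on an up-step vs a down-step at each position: up/down = 1/1, 1/2, 1/2, 3/2, 3/2, 3/1, 3/4, 5/4, 1/6, 1/6, 7/4, 7/4, 7/8, 7/8, 9/4, 9/1, 9/10, 7/10, 11/10.
The maximum over both is 11; one such subsequence is 15, 2, 9, 7, 13, 2, 15, 10, 17, 5, 8.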